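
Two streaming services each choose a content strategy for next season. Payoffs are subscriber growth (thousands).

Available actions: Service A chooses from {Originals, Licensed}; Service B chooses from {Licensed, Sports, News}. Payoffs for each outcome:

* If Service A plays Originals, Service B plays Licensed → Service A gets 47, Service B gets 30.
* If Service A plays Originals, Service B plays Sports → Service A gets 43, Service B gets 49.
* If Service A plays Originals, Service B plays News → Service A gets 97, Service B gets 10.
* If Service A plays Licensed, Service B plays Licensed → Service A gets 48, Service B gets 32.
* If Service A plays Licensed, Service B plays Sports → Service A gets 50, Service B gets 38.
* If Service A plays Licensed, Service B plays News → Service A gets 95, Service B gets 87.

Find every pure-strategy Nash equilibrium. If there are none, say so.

Service A against Licensed: payoffs 47, 48 → best response Licensed.
Service A against Sports: payoffs 43, 50 → best response Licensed.
Service A against News: payoffs 97, 95 → best response Originals.
Service B against Originals: payoffs 30, 49, 10 → best response Sports.
Service B against Licensed: payoffs 32, 38, 87 → best response News.
No profile is a mutual best response for all players.

No pure-strategy Nash equilibrium.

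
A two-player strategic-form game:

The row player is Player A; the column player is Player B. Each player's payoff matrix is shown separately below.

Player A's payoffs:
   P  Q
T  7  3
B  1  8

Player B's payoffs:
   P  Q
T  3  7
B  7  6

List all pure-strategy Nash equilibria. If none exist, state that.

There is no pure-strategy Nash equilibrium.

(T, P): Player B can switch to Q (3 → 7). Not NE.
(T, Q): Player A can switch to B (3 → 8). Not NE.
(B, P): Player A can switch to T (1 → 7). Not NE.
(B, Q): Player B can switch to P (6 → 7). Not NE.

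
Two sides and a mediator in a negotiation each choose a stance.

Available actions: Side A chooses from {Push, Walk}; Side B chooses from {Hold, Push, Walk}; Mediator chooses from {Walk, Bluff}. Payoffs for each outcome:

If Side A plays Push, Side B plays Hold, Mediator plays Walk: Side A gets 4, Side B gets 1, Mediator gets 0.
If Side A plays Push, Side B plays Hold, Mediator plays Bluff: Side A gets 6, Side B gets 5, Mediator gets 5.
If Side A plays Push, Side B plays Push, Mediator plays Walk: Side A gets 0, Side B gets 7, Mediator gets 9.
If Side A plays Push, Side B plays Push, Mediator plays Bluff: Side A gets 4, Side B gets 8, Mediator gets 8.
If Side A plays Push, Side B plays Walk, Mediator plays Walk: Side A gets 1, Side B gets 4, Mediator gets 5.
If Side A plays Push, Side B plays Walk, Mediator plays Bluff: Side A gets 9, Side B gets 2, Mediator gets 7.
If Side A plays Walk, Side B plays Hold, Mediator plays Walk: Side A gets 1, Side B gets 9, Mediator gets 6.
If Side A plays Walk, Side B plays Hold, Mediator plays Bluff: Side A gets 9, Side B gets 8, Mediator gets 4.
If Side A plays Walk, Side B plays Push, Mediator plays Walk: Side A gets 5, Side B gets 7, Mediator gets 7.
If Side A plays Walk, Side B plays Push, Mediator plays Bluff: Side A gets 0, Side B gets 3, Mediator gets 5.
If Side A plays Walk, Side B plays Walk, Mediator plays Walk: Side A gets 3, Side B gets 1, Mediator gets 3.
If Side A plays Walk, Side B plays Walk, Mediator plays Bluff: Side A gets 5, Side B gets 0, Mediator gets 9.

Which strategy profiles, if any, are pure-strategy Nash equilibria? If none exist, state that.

none

For each strategy profile, look for a profitable unilateral deviation.
(Push, Hold, Walk): Side B can switch to Push (1 → 7). Not NE.
(Push, Hold, Bluff): Side A can switch to Walk (6 → 9). Not NE.
(Push, Push, Walk): Side A can switch to Walk (0 → 5). Not NE.
(Push, Push, Bluff): Mediator can switch to Walk (8 → 9). Not NE.
(Push, Walk, Walk): Side A can switch to Walk (1 → 3). Not NE.
(Push, Walk, Bluff): Side B can switch to Hold (2 → 5). Not NE.
(Walk, Hold, Walk): Side A can switch to Push (1 → 4). Not NE.
(Walk, Hold, Bluff): Mediator can switch to Walk (4 → 6). Not NE.
(The remaining 4 profiles each have a profitable deviation by the same check.)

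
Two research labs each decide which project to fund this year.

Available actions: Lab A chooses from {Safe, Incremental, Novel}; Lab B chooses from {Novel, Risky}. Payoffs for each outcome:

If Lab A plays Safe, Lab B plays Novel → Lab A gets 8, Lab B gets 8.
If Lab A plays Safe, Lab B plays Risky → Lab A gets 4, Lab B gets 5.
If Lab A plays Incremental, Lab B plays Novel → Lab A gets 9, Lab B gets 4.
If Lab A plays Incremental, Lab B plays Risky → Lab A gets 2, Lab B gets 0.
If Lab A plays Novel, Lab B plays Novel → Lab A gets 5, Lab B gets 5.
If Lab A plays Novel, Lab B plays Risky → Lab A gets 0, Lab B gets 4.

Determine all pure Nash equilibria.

Pure NE: (Incremental, Novel)

(Safe, Novel): Lab A can switch to Incremental (8 → 9). Not NE.
(Safe, Risky): Lab B can switch to Novel (5 → 8). Not NE.
(Incremental, Novel): Lab A gets 9, best alternative 8; Lab B gets 4, best alternative 0. No profitable deviation — NE.
(Incremental, Risky): Lab A can switch to Safe (2 → 4). Not NE.
(Novel, Novel): Lab A can switch to Safe (5 → 8). Not NE.
(Novel, Risky): Lab A can switch to Safe (0 → 4). Not NE.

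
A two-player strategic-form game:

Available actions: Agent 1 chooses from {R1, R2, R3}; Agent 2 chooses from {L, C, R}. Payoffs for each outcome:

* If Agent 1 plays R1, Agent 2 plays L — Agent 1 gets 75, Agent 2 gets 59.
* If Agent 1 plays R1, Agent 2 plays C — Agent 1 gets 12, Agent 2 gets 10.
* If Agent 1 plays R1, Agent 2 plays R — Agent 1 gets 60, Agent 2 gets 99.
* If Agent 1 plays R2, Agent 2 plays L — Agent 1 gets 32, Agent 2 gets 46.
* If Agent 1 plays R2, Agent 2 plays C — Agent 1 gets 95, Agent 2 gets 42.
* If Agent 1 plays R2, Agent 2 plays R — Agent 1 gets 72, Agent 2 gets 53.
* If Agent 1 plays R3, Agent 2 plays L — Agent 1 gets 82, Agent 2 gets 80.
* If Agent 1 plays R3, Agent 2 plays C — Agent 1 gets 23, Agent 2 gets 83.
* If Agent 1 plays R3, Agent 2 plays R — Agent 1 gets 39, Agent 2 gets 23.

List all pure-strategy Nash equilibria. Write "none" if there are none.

Agent 1 against L: payoffs 75, 32, 82 → best response R3.
Agent 1 against C: payoffs 12, 95, 23 → best response R2.
Agent 1 against R: payoffs 60, 72, 39 → best response R2.
Agent 2 against R1: payoffs 59, 10, 99 → best response R.
Agent 2 against R2: payoffs 46, 42, 53 → best response R.
Agent 2 against R3: payoffs 80, 83, 23 → best response C.
Mutual best responses: (R2, R).

Pure NE: (R2, R)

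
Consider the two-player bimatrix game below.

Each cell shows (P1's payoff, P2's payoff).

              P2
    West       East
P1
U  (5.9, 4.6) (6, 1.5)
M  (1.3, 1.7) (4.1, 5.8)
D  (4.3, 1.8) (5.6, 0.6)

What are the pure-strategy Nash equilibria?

Check each profile: it is a Nash equilibrium iff no player can strictly gain by switching unilaterally.
(U, West): P1 gets 5.9, best alternative 4.3; P2 gets 4.6, best alternative 1.5. No profitable deviation — NE.
(U, East): P2 can switch to West (1.5 → 4.6). Not NE.
(M, West): P1 can switch to U (1.3 → 5.9). Not NE.
(M, East): P1 can switch to U (4.1 → 6). Not NE.
(D, West): P1 can switch to U (4.3 → 5.9). Not NE.
(D, East): P1 can switch to U (5.6 → 6). Not NE.

Pure NE: (U, West)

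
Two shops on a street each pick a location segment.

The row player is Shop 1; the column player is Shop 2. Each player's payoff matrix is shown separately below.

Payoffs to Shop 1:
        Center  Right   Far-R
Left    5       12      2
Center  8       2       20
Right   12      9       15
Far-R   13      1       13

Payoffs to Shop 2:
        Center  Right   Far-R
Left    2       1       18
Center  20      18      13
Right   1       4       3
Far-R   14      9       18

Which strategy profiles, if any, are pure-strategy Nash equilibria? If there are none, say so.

Shop 1 against Center: payoffs 5, 8, 12, 13 → best response Far-R.
Shop 1 against Right: payoffs 12, 2, 9, 1 → best response Left.
Shop 1 against Far-R: payoffs 2, 20, 15, 13 → best response Center.
Shop 2 against Left: payoffs 2, 1, 18 → best response Far-R.
Shop 2 against Center: payoffs 20, 18, 13 → best response Center.
Shop 2 against Right: payoffs 1, 4, 3 → best response Right.
Shop 2 against Far-R: payoffs 14, 9, 18 → best response Far-R.
No profile is a mutual best response for all players.

There is no pure-strategy Nash equilibrium.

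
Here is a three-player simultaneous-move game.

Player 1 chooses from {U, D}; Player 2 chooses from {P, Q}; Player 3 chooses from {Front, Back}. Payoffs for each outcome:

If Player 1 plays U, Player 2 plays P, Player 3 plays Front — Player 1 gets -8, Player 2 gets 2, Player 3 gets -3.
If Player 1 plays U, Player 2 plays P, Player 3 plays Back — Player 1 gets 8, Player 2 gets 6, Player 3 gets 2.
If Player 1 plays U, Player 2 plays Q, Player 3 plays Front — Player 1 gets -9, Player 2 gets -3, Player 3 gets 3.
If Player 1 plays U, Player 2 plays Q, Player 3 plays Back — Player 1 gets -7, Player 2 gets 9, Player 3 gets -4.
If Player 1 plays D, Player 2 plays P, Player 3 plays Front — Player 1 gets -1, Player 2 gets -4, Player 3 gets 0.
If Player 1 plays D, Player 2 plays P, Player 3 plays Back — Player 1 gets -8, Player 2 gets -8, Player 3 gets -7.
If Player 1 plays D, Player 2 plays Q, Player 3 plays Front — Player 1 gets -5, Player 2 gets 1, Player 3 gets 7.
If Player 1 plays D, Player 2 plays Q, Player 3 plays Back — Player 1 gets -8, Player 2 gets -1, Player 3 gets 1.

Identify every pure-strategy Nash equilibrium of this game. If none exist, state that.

Pure NE: (D, Q, Front)

For each player, find the best response to each opponent profile; mutual best responses are the pure NE.
Player 1 against (P, Front): payoffs -8, -1 → best response D.
Player 1 against (P, Back): payoffs 8, -8 → best response U.
Player 1 against (Q, Front): payoffs -9, -5 → best response D.
Player 1 against (Q, Back): payoffs -7, -8 → best response U.
Player 2 against (U, Front): payoffs 2, -3 → best response P.
Player 2 against (U, Back): payoffs 6, 9 → best response Q.
Player 2 against (D, Front): payoffs -4, 1 → best response Q.
Player 2 against (D, Back): payoffs -8, -1 → best response Q.
Player 3 against (U, P): payoffs -3, 2 → best response Back.
Player 3 against (U, Q): payoffs 3, -4 → best response Front.
Player 3 against (D, P): payoffs 0, -7 → best response Front.
Player 3 against (D, Q): payoffs 7, 1 → best response Front.
Mutual best responses: (D, Q, Front).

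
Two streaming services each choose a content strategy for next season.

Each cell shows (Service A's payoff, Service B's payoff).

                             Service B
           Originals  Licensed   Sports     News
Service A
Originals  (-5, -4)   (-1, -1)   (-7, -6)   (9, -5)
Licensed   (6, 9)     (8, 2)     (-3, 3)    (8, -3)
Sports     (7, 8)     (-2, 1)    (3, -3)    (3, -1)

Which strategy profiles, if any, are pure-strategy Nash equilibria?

Pure NE: (Sports, Originals)

Service A against Originals: payoffs -5, 6, 7 → best response Sports.
Service A against Licensed: payoffs -1, 8, -2 → best response Licensed.
Service A against Sports: payoffs -7, -3, 3 → best response Sports.
Service A against News: payoffs 9, 8, 3 → best response Originals.
Service B against Originals: payoffs -4, -1, -6, -5 → best response Licensed.
Service B against Licensed: payoffs 9, 2, 3, -3 → best response Originals.
Service B against Sports: payoffs 8, 1, -3, -1 → best response Originals.
Mutual best responses: (Sports, Originals).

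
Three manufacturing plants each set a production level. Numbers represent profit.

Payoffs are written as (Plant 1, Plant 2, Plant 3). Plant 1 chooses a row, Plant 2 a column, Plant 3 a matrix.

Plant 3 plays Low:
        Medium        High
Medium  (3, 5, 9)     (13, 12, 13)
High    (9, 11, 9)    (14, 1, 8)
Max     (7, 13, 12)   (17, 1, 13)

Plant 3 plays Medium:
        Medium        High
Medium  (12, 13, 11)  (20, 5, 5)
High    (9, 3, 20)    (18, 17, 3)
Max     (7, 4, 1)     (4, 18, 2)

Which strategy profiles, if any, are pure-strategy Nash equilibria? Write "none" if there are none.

Pure NE: (Medium, Medium, Medium)

Plant 1 against (Medium, Low): payoffs 3, 9, 7 → best response High.
Plant 1 against (Medium, Medium): payoffs 12, 9, 7 → best response Medium.
Plant 1 against (High, Low): payoffs 13, 14, 17 → best response Max.
Plant 1 against (High, Medium): payoffs 20, 18, 4 → best response Medium.
Plant 2 against (Medium, Low): payoffs 5, 12 → best response High.
Plant 2 against (Medium, Medium): payoffs 13, 5 → best response Medium.
Plant 2 against (High, Low): payoffs 11, 1 → best response Medium.
Plant 2 against (High, Medium): payoffs 3, 17 → best response High.
Plant 2 against (Max, Low): payoffs 13, 1 → best response Medium.
Plant 2 against (Max, Medium): payoffs 4, 18 → best response High.
Plant 3 against (Medium, Medium): payoffs 9, 11 → best response Medium.
Plant 3 against (Medium, High): payoffs 13, 5 → best response Low.
Plant 3 against (High, Medium): payoffs 9, 20 → best response Medium.
Plant 3 against (High, High): payoffs 8, 3 → best response Low.
Plant 3 against (Max, Medium): payoffs 12, 1 → best response Low.
Plant 3 against (Max, High): payoffs 13, 2 → best response Low.
Mutual best responses: (Medium, Medium, Medium).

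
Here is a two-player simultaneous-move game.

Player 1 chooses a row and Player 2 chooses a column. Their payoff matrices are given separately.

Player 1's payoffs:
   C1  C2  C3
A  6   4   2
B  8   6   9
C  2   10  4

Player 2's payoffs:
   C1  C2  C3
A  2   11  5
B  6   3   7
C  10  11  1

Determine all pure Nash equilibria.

Pure-strategy Nash equilibria: (B, C3); (C, C2)

(A, C1): Player 1 can switch to B (6 → 8). Not NE.
(A, C2): Player 1 can switch to B (4 → 6). Not NE.
(A, C3): Player 1 can switch to B (2 → 9). Not NE.
(B, C1): Player 2 can switch to C3 (6 → 7). Not NE.
(B, C2): Player 1 can switch to C (6 → 10). Not NE.
(B, C3): Player 1 gets 9, best alternative 4; Player 2 gets 7, best alternative 6. No profitable deviation — NE.
(C, C1): Player 1 can switch to A (2 → 6). Not NE.
(C, C2): Player 1 gets 10, best alternative 6; Player 2 gets 11, best alternative 10. No profitable deviation — NE.
(C, C3): Player 1 can switch to B (4 → 9). Not NE.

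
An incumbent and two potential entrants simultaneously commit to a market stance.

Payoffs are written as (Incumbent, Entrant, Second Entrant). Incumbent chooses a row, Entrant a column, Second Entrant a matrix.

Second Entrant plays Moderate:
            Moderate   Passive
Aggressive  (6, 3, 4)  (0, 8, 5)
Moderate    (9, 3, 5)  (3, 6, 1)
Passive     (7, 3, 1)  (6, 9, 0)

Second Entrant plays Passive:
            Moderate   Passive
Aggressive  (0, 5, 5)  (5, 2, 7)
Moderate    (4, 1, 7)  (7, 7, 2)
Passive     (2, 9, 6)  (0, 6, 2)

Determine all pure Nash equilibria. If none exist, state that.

Incumbent against (Moderate, Moderate): payoffs 6, 9, 7 → best response Moderate.
Incumbent against (Moderate, Passive): payoffs 0, 4, 2 → best response Moderate.
Incumbent against (Passive, Moderate): payoffs 0, 3, 6 → best response Passive.
Incumbent against (Passive, Passive): payoffs 5, 7, 0 → best response Moderate.
Entrant against (Aggressive, Moderate): payoffs 3, 8 → best response Passive.
Entrant against (Aggressive, Passive): payoffs 5, 2 → best response Moderate.
Entrant against (Moderate, Moderate): payoffs 3, 6 → best response Passive.
Entrant against (Moderate, Passive): payoffs 1, 7 → best response Passive.
Entrant against (Passive, Moderate): payoffs 3, 9 → best response Passive.
Entrant against (Passive, Passive): payoffs 9, 6 → best response Moderate.
Second Entrant against (Aggressive, Moderate): payoffs 4, 5 → best response Passive.
Second Entrant against (Aggressive, Passive): payoffs 5, 7 → best response Passive.
Second Entrant against (Moderate, Moderate): payoffs 5, 7 → best response Passive.
Second Entrant against (Moderate, Passive): payoffs 1, 2 → best response Passive.
Second Entrant against (Passive, Moderate): payoffs 1, 6 → best response Passive.
Second Entrant against (Passive, Passive): payoffs 0, 2 → best response Passive.
Mutual best responses: (Moderate, Passive, Passive).

(Moderate, Passive, Passive)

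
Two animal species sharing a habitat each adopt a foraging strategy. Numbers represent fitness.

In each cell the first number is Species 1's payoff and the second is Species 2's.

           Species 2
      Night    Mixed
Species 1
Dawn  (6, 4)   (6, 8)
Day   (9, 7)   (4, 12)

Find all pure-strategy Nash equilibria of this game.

The unique pure-strategy Nash equilibrium is (Dawn, Mixed).

Species 1 against Night: payoffs 6, 9 → best response Day.
Species 1 against Mixed: payoffs 6, 4 → best response Dawn.
Species 2 against Dawn: payoffs 4, 8 → best response Mixed.
Species 2 against Day: payoffs 7, 12 → best response Mixed.
Mutual best responses: (Dawn, Mixed).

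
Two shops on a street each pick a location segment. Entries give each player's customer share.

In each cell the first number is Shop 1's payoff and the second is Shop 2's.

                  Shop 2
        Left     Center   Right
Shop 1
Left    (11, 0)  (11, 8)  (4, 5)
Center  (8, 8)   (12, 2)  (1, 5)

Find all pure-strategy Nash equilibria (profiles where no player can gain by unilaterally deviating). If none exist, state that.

(Left, Left): Shop 2 can switch to Center (0 → 8). Not NE.
(Left, Center): Shop 1 can switch to Center (11 → 12). Not NE.
(Left, Right): Shop 2 can switch to Center (5 → 8). Not NE.
(Center, Left): Shop 1 can switch to Left (8 → 11). Not NE.
(Center, Center): Shop 2 can switch to Left (2 → 8). Not NE.
(Center, Right): Shop 1 can switch to Left (1 → 4). Not NE.

This game has no pure Nash equilibrium.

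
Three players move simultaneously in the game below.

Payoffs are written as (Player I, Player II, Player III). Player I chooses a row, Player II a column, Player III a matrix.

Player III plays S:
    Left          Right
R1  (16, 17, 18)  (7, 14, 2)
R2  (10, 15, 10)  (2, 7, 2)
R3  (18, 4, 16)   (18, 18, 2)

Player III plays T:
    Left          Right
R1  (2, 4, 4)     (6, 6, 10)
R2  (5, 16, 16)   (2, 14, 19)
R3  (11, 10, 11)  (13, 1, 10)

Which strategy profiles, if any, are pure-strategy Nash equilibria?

Player I against (Left, S): payoffs 16, 10, 18 → best response R3.
Player I against (Left, T): payoffs 2, 5, 11 → best response R3.
Player I against (Right, S): payoffs 7, 2, 18 → best response R3.
Player I against (Right, T): payoffs 6, 2, 13 → best response R3.
Player II against (R1, S): payoffs 17, 14 → best response Left.
Player II against (R1, T): payoffs 4, 6 → best response Right.
Player II against (R2, S): payoffs 15, 7 → best response Left.
Player II against (R2, T): payoffs 16, 14 → best response Left.
Player II against (R3, S): payoffs 4, 18 → best response Right.
Player II against (R3, T): payoffs 10, 1 → best response Left.
Player III against (R1, Left): payoffs 18, 4 → best response S.
Player III against (R1, Right): payoffs 2, 10 → best response T.
Player III against (R2, Left): payoffs 10, 16 → best response T.
Player III against (R2, Right): payoffs 2, 19 → best response T.
Player III against (R3, Left): payoffs 16, 11 → best response S.
Player III against (R3, Right): payoffs 2, 10 → best response T.
No profile is a mutual best response for all players.

There is no pure-strategy Nash equilibrium.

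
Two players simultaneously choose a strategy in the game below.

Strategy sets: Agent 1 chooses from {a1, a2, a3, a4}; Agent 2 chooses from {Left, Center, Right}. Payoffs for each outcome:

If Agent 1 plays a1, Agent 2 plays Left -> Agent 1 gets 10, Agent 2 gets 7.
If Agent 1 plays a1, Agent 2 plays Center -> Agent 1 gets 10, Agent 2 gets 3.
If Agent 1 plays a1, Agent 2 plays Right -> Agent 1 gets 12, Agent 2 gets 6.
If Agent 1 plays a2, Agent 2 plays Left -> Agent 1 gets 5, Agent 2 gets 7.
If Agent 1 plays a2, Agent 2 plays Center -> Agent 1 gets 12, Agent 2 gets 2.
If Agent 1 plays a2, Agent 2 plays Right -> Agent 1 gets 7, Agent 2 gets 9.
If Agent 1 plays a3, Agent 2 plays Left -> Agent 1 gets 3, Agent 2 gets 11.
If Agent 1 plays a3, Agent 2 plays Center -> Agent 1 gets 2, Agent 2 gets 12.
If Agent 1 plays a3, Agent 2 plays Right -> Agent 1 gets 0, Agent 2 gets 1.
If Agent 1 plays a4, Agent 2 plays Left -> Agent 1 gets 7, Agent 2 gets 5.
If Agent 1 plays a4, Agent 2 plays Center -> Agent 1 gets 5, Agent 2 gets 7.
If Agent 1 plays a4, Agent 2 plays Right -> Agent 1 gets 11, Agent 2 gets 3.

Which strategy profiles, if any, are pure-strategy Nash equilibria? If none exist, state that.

(a1, Left)

(a1, Left): Agent 1 gets 10, best alternative 7; Agent 2 gets 7, best alternative 6. No profitable deviation — NE.
(a1, Center): Agent 1 can switch to a2 (10 → 12). Not NE.
(a1, Right): Agent 2 can switch to Left (6 → 7). Not NE.
(a2, Left): Agent 1 can switch to a1 (5 → 10). Not NE.
(a2, Center): Agent 2 can switch to Left (2 → 7). Not NE.
(a2, Right): Agent 1 can switch to a1 (7 → 12). Not NE.
(a3, Left): Agent 1 can switch to a1 (3 → 10). Not NE.
(a3, Center): Agent 1 can switch to a1 (2 → 10). Not NE.
(a3, Right): Agent 1 can switch to a1 (0 → 12). Not NE.
(The remaining 3 profiles each have a profitable deviation by the same check.)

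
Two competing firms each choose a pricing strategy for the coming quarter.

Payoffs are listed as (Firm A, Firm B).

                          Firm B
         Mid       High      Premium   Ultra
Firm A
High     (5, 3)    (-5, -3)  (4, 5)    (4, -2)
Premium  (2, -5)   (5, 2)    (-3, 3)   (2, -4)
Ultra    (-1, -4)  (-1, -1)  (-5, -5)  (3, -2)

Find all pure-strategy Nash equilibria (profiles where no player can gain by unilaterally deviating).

The unique pure-strategy Nash equilibrium is (High, Premium).

(High, Mid): Firm B can switch to Premium (3 → 5). Not NE.
(High, High): Firm A can switch to Premium (-5 → 5). Not NE.
(High, Premium): Firm A gets 4, best alternative -3; Firm B gets 5, best alternative 3. No profitable deviation — NE.
(High, Ultra): Firm B can switch to Mid (-2 → 3). Not NE.
(Premium, Mid): Firm A can switch to High (2 → 5). Not NE.
(Premium, High): Firm B can switch to Premium (2 → 3). Not NE.
(Premium, Premium): Firm A can switch to High (-3 → 4). Not NE.
(Premium, Ultra): Firm A can switch to High (2 → 4). Not NE.
(Ultra, Mid): Firm A can switch to High (-1 → 5). Not NE.
(The remaining 3 profiles each have a profitable deviation by the same check.)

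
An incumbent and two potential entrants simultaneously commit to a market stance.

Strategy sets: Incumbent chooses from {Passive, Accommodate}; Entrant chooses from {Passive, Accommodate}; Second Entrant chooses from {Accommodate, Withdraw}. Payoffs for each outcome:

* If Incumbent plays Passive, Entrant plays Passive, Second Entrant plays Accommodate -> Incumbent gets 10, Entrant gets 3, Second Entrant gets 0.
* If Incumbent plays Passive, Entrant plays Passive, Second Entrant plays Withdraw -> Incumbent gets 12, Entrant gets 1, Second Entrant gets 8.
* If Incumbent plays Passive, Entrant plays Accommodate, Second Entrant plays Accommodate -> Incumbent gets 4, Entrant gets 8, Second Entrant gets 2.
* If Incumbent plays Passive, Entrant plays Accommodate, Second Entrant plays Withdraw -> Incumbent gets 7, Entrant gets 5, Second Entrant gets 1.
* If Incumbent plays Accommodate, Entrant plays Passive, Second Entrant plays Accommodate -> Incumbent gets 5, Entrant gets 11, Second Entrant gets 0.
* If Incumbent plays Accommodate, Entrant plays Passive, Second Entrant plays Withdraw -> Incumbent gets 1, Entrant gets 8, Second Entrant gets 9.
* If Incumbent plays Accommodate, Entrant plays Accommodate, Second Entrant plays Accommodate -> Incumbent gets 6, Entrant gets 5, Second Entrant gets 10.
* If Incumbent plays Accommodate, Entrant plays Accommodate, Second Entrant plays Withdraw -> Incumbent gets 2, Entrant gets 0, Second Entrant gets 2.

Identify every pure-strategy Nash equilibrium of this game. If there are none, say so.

No pure-strategy Nash equilibrium.

Incumbent against (Passive, Accommodate): payoffs 10, 5 → best response Passive.
Incumbent against (Passive, Withdraw): payoffs 12, 1 → best response Passive.
Incumbent against (Accommodate, Accommodate): payoffs 4, 6 → best response Accommodate.
Incumbent against (Accommodate, Withdraw): payoffs 7, 2 → best response Passive.
Entrant against (Passive, Accommodate): payoffs 3, 8 → best response Accommodate.
Entrant against (Passive, Withdraw): payoffs 1, 5 → best response Accommodate.
Entrant against (Accommodate, Accommodate): payoffs 11, 5 → best response Passive.
Entrant against (Accommodate, Withdraw): payoffs 8, 0 → best response Passive.
Second Entrant against (Passive, Passive): payoffs 0, 8 → best response Withdraw.
Second Entrant against (Passive, Accommodate): payoffs 2, 1 → best response Accommodate.
Second Entrant against (Accommodate, Passive): payoffs 0, 9 → best response Withdraw.
Second Entrant against (Accommodate, Accommodate): payoffs 10, 2 → best response Accommodate.
No profile is a mutual best response for all players.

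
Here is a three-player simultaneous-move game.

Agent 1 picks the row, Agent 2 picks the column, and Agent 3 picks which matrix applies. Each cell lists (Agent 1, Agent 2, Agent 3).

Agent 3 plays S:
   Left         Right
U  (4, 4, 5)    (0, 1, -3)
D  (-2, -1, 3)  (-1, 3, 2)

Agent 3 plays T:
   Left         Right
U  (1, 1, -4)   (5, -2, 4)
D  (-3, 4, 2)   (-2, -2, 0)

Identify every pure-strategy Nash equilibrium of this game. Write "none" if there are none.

(U, Left, S)

(U, Left, S): Agent 1 gets 4, best alternative -2; Agent 2 gets 4, best alternative 1; Agent 3 gets 5, best alternative -4. No profitable deviation — NE.
(U, Left, T): Agent 3 can switch to S (-4 → 5). Not NE.
(U, Right, S): Agent 2 can switch to Left (1 → 4). Not NE.
(U, Right, T): Agent 2 can switch to Left (-2 → 1). Not NE.
(D, Left, S): Agent 1 can switch to U (-2 → 4). Not NE.
(D, Left, T): Agent 1 can switch to U (-3 → 1). Not NE.
(D, Right, S): Agent 1 can switch to U (-1 → 0). Not NE.
(D, Right, T): Agent 1 can switch to U (-2 → 5). Not NE.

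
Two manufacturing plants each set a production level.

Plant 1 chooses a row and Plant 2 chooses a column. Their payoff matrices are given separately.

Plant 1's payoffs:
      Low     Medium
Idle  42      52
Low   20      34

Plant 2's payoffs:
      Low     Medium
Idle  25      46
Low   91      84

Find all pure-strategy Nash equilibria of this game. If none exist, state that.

(Idle, Medium)

Plant 1 against Low: payoffs 42, 20 → best response Idle.
Plant 1 against Medium: payoffs 52, 34 → best response Idle.
Plant 2 against Idle: payoffs 25, 46 → best response Medium.
Plant 2 against Low: payoffs 91, 84 → best response Low.
Mutual best responses: (Idle, Medium).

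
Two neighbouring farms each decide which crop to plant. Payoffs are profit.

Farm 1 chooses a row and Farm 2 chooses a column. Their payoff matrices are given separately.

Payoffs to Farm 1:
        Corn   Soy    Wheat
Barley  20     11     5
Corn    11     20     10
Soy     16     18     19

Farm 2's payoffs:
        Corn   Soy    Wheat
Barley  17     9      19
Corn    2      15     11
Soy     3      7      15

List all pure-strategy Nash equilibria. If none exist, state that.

The pure Nash equilibria are (Corn, Soy) and (Soy, Wheat).

For each strategy profile, look for a profitable unilateral deviation.
(Barley, Corn): Farm 2 can switch to Wheat (17 → 19). Not NE.
(Barley, Soy): Farm 1 can switch to Corn (11 → 20). Not NE.
(Barley, Wheat): Farm 1 can switch to Corn (5 → 10). Not NE.
(Corn, Corn): Farm 1 can switch to Barley (11 → 20). Not NE.
(Corn, Soy): Farm 1 gets 20, best alternative 18; Farm 2 gets 15, best alternative 11. No profitable deviation — NE.
(Corn, Wheat): Farm 1 can switch to Soy (10 → 19). Not NE.
(Soy, Corn): Farm 1 can switch to Barley (16 → 20). Not NE.
(Soy, Soy): Farm 1 can switch to Corn (18 → 20). Not NE.
(Soy, Wheat): Farm 1 gets 19, best alternative 10; Farm 2 gets 15, best alternative 7. No profitable deviation — NE.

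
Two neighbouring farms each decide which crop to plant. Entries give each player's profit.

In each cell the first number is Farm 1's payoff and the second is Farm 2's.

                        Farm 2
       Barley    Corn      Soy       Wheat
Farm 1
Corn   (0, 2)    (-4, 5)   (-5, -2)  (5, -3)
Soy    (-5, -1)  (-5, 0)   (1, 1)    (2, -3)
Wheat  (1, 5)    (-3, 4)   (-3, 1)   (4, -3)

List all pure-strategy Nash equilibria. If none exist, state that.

The pure Nash equilibria are (Soy, Soy) and (Wheat, Barley).

Check each profile: it is a Nash equilibrium iff no player can strictly gain by switching unilaterally.
(Corn, Barley): Farm 1 can switch to Wheat (0 → 1). Not NE.
(Corn, Corn): Farm 1 can switch to Wheat (-4 → -3). Not NE.
(Corn, Soy): Farm 1 can switch to Soy (-5 → 1). Not NE.
(Corn, Wheat): Farm 2 can switch to Barley (-3 → 2). Not NE.
(Soy, Barley): Farm 1 can switch to Corn (-5 → 0). Not NE.
(Soy, Corn): Farm 1 can switch to Corn (-5 → -4). Not NE.
(Soy, Soy): Farm 1 gets 1, best alternative -3; Farm 2 gets 1, best alternative 0. No profitable deviation — NE.
(Soy, Wheat): Farm 1 can switch to Corn (2 → 5). Not NE.
(Wheat, Barley): Farm 1 gets 1, best alternative 0; Farm 2 gets 5, best alternative 4. No profitable deviation — NE.
(Wheat, Corn): Farm 2 can switch to Barley (4 → 5). Not NE.
(Wheat, Soy): Farm 1 can switch to Soy (-3 → 1). Not NE.
(Wheat, Wheat): Farm 1 can switch to Corn (4 → 5). Not NE.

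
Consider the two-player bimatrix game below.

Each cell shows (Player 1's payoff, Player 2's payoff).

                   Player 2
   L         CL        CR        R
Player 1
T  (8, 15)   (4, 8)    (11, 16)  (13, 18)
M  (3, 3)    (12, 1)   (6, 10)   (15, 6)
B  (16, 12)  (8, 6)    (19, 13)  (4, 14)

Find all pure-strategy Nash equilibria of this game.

There is no pure-strategy Nash equilibrium.

Player 1 against L: payoffs 8, 3, 16 → best response B.
Player 1 against CL: payoffs 4, 12, 8 → best response M.
Player 1 against CR: payoffs 11, 6, 19 → best response B.
Player 1 against R: payoffs 13, 15, 4 → best response M.
Player 2 against T: payoffs 15, 8, 16, 18 → best response R.
Player 2 against M: payoffs 3, 1, 10, 6 → best response CR.
Player 2 against B: payoffs 12, 6, 13, 14 → best response R.
No profile is a mutual best response for all players.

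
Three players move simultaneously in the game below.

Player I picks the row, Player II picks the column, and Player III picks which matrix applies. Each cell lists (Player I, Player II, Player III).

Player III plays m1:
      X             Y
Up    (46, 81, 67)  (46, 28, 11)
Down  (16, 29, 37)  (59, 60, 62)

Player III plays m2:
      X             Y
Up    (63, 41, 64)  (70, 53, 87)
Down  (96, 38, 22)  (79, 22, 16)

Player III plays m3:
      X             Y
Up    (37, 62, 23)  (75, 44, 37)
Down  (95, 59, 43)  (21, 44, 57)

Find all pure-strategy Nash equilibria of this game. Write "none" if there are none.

Pure-strategy Nash equilibria: (Up, X, m1) and (Down, X, m3) and (Down, Y, m1)

Player I against (X, m1): payoffs 46, 16 → best response Up.
Player I against (X, m2): payoffs 63, 96 → best response Down.
Player I against (X, m3): payoffs 37, 95 → best response Down.
Player I against (Y, m1): payoffs 46, 59 → best response Down.
Player I against (Y, m2): payoffs 70, 79 → best response Down.
Player I against (Y, m3): payoffs 75, 21 → best response Up.
Player II against (Up, m1): payoffs 81, 28 → best response X.
Player II against (Up, m2): payoffs 41, 53 → best response Y.
Player II against (Up, m3): payoffs 62, 44 → best response X.
Player II against (Down, m1): payoffs 29, 60 → best response Y.
Player II against (Down, m2): payoffs 38, 22 → best response X.
Player II against (Down, m3): payoffs 59, 44 → best response X.
Player III against (Up, X): payoffs 67, 64, 23 → best response m1.
Player III against (Up, Y): payoffs 11, 87, 37 → best response m2.
Player III against (Down, X): payoffs 37, 22, 43 → best response m3.
Player III against (Down, Y): payoffs 62, 16, 57 → best response m1.
Mutual best responses: (Up, X, m1); (Down, X, m3); (Down, Y, m1).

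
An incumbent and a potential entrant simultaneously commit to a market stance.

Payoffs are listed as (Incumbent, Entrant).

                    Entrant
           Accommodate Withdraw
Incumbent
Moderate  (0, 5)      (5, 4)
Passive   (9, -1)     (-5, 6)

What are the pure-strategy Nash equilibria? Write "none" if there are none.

For each player, find the best response to each opponent profile; mutual best responses are the pure NE.
Incumbent against Accommodate: payoffs 0, 9 → best response Passive.
Incumbent against Withdraw: payoffs 5, -5 → best response Moderate.
Entrant against Moderate: payoffs 5, 4 → best response Accommodate.
Entrant against Passive: payoffs -1, 6 → best response Withdraw.
No profile is a mutual best response for all players.

There is no pure-strategy Nash equilibrium.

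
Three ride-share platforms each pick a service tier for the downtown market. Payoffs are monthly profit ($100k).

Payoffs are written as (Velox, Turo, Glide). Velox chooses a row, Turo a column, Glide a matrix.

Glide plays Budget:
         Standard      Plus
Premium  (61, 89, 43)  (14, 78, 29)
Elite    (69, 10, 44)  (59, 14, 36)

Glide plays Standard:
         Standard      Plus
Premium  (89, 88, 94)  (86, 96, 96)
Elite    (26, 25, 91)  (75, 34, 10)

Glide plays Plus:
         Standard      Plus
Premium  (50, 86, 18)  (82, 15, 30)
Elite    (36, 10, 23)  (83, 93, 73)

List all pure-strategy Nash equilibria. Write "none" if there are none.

The pure Nash equilibria are (Premium, Plus, Standard), (Elite, Plus, Plus).

Velox against (Standard, Budget): payoffs 61, 69 → best response Elite.
Velox against (Standard, Standard): payoffs 89, 26 → best response Premium.
Velox against (Standard, Plus): payoffs 50, 36 → best response Premium.
Velox against (Plus, Budget): payoffs 14, 59 → best response Elite.
Velox against (Plus, Standard): payoffs 86, 75 → best response Premium.
Velox against (Plus, Plus): payoffs 82, 83 → best response Elite.
Turo against (Premium, Budget): payoffs 89, 78 → best response Standard.
Turo against (Premium, Standard): payoffs 88, 96 → best response Plus.
Turo against (Premium, Plus): payoffs 86, 15 → best response Standard.
Turo against (Elite, Budget): payoffs 10, 14 → best response Plus.
Turo against (Elite, Standard): payoffs 25, 34 → best response Plus.
Turo against (Elite, Plus): payoffs 10, 93 → best response Plus.
Glide against (Premium, Standard): payoffs 43, 94, 18 → best response Standard.
Glide against (Premium, Plus): payoffs 29, 96, 30 → best response Standard.
Glide against (Elite, Standard): payoffs 44, 91, 23 → best response Standard.
Glide against (Elite, Plus): payoffs 36, 10, 73 → best response Plus.
Mutual best responses: (Premium, Plus, Standard); (Elite, Plus, Plus).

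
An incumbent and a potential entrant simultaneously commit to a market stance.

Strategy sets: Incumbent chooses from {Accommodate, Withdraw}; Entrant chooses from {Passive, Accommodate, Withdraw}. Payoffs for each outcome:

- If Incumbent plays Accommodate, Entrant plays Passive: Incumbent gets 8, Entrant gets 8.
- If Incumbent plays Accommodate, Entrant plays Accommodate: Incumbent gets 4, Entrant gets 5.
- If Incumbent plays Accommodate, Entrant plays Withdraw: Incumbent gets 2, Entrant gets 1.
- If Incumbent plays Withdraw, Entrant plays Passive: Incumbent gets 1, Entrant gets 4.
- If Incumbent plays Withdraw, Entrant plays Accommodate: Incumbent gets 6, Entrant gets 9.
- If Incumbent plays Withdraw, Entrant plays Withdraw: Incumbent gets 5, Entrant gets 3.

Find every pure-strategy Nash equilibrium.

Pure-strategy Nash equilibria: (Accommodate, Passive); (Withdraw, Accommodate)

Check each profile: it is a Nash equilibrium iff no player can strictly gain by switching unilaterally.
(Accommodate, Passive): Incumbent gets 8, best alternative 1; Entrant gets 8, best alternative 5. No profitable deviation — NE.
(Accommodate, Accommodate): Incumbent can switch to Withdraw (4 → 6). Not NE.
(Accommodate, Withdraw): Incumbent can switch to Withdraw (2 → 5). Not NE.
(Withdraw, Passive): Incumbent can switch to Accommodate (1 → 8). Not NE.
(Withdraw, Accommodate): Incumbent gets 6, best alternative 4; Entrant gets 9, best alternative 4. No profitable deviation — NE.
(Withdraw, Withdraw): Entrant can switch to Passive (3 → 4). Not NE.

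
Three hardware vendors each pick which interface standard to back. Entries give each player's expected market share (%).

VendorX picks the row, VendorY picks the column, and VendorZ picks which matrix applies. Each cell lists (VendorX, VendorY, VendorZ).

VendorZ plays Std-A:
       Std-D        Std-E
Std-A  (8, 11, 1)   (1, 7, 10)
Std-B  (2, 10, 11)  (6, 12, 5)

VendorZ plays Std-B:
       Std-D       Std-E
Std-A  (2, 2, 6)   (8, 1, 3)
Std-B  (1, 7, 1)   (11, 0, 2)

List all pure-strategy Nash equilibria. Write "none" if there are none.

The pure Nash equilibria are (Std-A, Std-D, Std-B) and (Std-B, Std-E, Std-A).

(Std-A, Std-D, Std-A): VendorZ can switch to Std-B (1 → 6). Not NE.
(Std-A, Std-D, Std-B): VendorX gets 2, best alternative 1; VendorY gets 2, best alternative 1; VendorZ gets 6, best alternative 1. No profitable deviation — NE.
(Std-A, Std-E, Std-A): VendorX can switch to Std-B (1 → 6). Not NE.
(Std-A, Std-E, Std-B): VendorX can switch to Std-B (8 → 11). Not NE.
(Std-B, Std-D, Std-A): VendorX can switch to Std-A (2 → 8). Not NE.
(Std-B, Std-D, Std-B): VendorX can switch to Std-A (1 → 2). Not NE.
(Std-B, Std-E, Std-A): VendorX gets 6, best alternative 1; VendorY gets 12, best alternative 10; VendorZ gets 5, best alternative 2. No profitable deviation — NE.
(Std-B, Std-E, Std-B): VendorY can switch to Std-D (0 → 7). Not NE.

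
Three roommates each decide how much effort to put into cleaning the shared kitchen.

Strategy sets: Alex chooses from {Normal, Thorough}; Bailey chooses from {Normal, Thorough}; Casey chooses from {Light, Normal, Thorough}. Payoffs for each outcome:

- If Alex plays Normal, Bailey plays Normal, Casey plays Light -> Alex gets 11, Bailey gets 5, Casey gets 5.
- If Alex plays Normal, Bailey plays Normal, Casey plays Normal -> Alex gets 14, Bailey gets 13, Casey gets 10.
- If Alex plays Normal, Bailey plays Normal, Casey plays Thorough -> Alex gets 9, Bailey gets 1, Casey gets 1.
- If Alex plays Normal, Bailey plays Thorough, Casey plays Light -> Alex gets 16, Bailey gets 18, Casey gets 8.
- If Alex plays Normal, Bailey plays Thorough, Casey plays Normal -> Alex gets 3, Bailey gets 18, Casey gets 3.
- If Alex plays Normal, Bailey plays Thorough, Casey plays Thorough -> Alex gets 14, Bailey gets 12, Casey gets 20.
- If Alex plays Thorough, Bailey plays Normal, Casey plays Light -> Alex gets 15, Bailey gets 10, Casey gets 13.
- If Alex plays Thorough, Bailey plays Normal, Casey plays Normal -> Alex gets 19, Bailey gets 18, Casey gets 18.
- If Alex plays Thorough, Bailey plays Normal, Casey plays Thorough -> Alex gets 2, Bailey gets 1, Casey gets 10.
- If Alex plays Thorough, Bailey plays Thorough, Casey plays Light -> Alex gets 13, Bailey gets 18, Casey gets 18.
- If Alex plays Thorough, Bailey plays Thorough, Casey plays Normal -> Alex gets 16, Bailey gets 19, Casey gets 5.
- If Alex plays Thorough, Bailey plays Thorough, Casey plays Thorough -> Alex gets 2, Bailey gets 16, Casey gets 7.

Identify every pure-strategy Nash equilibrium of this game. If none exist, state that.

For each strategy profile, look for a profitable unilateral deviation.
(Normal, Normal, Light): Alex can switch to Thorough (11 → 15). Not NE.
(Normal, Normal, Normal): Alex can switch to Thorough (14 → 19). Not NE.
(Normal, Normal, Thorough): Bailey can switch to Thorough (1 → 12). Not NE.
(Normal, Thorough, Light): Casey can switch to Thorough (8 → 20). Not NE.
(Normal, Thorough, Normal): Alex can switch to Thorough (3 → 16). Not NE.
(Normal, Thorough, Thorough): Alex gets 14, best alternative 2; Bailey gets 12, best alternative 1; Casey gets 20, best alternative 8. No profitable deviation — NE.
(Thorough, Normal, Light): Bailey can switch to Thorough (10 → 18). Not NE.
(Thorough, Normal, Normal): Bailey can switch to Thorough (18 → 19). Not NE.
(Thorough, Normal, Thorough): Alex can switch to Normal (2 → 9). Not NE.
(Thorough, Thorough, Light): Alex can switch to Normal (13 → 16). Not NE.
(Thorough, Thorough, Normal): Casey can switch to Light (5 → 18). Not NE.
(Thorough, Thorough, Thorough): Alex can switch to Normal (2 → 14). Not NE.

The unique pure-strategy Nash equilibrium is (Normal, Thorough, Thorough).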